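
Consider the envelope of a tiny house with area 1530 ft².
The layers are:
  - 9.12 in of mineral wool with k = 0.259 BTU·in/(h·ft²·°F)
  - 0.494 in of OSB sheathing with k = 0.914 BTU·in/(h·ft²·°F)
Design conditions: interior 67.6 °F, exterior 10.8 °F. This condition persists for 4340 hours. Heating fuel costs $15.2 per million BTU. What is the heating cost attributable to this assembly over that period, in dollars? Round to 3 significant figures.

160 dollars

9.12/0.259 = 35.21
0.494/0.914 = 0.5405
R_total = 35.21 + 0.5405 = 35.75 ft²·°F·h/BTU
Q = 1530 × (67.6 − 10.8) / 35.75 = 2431 BTU/h
E = 2431 × 4340 = 10550000 BTU
Cost = 10550000/10⁶ × 15.2 = $160.3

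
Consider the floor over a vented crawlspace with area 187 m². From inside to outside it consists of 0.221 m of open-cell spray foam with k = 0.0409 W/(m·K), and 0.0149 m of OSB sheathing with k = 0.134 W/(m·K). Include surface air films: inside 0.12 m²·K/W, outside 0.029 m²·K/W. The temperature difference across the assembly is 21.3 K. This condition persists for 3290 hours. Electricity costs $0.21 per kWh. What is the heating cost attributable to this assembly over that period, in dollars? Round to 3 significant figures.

0.221/0.0409 = 5.403
0.0149/0.134 = 0.1112
R_total = 0.12 + 5.403 + 0.1112 + 0.029 = 5.664 m²·K/W
Q = 187 × 21.3 / 5.664 = 703.3 W
E = 703.3 W × 3290 h / 1000 = 2314 kWh
Cost = 2314 × 0.21 = $485.9

486 dollars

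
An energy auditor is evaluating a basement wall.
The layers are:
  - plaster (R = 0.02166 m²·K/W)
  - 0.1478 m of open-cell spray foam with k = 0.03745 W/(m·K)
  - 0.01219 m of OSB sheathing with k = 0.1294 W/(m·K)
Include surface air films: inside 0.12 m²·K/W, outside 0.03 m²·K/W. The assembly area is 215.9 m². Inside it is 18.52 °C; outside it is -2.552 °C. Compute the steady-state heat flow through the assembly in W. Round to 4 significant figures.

0.1478/0.03745 = 3.9466
0.01219/0.1294 = 0.094204
R_total = 0.12 + 0.02166 + 3.9466 + 0.094204 + 0.03 = 4.2125 m²·K/W
Q = A·ΔT/R = 215.9 × (18.52 − (-2.552)) / 4.2125 = 1080 W

1080 W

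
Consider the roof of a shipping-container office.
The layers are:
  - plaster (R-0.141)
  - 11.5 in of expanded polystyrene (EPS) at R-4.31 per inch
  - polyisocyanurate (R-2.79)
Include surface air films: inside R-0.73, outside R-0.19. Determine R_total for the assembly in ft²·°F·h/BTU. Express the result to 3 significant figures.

53.4 ft²·°F·h/BTU

11.5 × 4.31 = 49.56
R_total = 0.73 + 0.141 + 49.56 + 2.79 + 0.19 = 53.42 ft²·°F·h/BTU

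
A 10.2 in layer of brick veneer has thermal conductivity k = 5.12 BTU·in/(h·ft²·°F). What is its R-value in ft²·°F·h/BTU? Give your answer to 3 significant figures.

R = L/k = 10.2/5.12 = 1.992 ft²·°F·h/BTU

1.99 ft²·°F·h/BTU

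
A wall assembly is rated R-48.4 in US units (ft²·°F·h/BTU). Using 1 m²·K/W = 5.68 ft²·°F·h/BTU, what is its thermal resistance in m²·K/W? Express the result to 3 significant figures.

8.52 m²·K/W

R_SI = 48.4/5.68 = 8.521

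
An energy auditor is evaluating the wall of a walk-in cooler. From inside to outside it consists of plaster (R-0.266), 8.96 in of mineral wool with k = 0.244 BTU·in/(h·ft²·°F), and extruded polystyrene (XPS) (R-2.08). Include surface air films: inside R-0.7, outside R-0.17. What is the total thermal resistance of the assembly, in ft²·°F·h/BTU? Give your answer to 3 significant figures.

39.9 ft²·°F·h/BTU

8.96/0.244 = 36.72
R_total = 0.7 + 0.266 + 36.72 + 2.08 + 0.17 = 39.94 ft²·°F·h/BTU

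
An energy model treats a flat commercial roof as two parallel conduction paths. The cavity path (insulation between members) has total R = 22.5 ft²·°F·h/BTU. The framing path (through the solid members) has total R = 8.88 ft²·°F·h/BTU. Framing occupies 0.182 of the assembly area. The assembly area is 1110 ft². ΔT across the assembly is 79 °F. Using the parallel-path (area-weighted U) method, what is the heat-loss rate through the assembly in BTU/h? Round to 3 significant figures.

U_eff = 0.818/22.5 + 0.182/8.88 = 0.03636 + 0.0205 = 0.05685
R_eff = 1/U_eff = 17.59 ft²·°F·h/BTU
Q = 1110 × 79 / 17.59 = 4985 BTU/h

4990 BTU/h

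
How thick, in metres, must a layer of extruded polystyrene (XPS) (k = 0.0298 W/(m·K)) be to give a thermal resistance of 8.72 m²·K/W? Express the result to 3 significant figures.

L = R·k = 8.72 × 0.0298 = 0.2599 m

0.260 m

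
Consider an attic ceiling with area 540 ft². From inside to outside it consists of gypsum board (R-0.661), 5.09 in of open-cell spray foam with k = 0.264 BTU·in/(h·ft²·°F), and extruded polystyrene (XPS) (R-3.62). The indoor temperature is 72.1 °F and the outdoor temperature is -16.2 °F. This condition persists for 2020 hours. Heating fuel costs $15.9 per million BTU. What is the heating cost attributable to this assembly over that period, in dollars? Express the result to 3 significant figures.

65.0 dollars

5.09/0.264 = 19.28
R_total = 0.661 + 19.28 + 3.62 = 23.56 ft²·°F·h/BTU
Q = 540 × (72.1 − (-16.2)) / 23.56 = 2024 BTU/h
E = 2024 × 2020 = 4088000 BTU
Cost = 4088000/10⁶ × 15.9 = $65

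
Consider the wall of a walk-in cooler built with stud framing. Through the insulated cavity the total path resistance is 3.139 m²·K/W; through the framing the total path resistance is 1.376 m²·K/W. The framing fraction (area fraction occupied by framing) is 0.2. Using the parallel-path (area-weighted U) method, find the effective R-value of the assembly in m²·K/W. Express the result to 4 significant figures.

U_eff = 0.8/3.139 + 0.2/1.376 = 0.25486 + 0.14535 = 0.40021
R_eff = 1/U_eff = 2.4987 m²·K/W

2.499 m²·K/W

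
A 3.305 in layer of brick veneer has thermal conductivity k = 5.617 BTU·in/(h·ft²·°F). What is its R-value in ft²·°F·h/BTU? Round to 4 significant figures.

0.5884 ft²·°F·h/BTU

R = L/k = 3.305/5.617 = 0.58839 ft²·°F·h/BTU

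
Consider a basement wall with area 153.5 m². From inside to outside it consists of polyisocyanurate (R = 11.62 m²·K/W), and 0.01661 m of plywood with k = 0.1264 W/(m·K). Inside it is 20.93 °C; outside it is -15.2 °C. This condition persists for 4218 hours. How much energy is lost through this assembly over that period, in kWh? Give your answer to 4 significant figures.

0.01661/0.1264 = 0.13141
R_total = 11.62 + 0.13141 = 11.751 m²·K/W
Q = 153.5 × (20.93 − (-15.2)) / 11.751 = 471.94 W
E = 471.94 W × 4218 h / 1000 = 1990.6 kWh

1991 kWh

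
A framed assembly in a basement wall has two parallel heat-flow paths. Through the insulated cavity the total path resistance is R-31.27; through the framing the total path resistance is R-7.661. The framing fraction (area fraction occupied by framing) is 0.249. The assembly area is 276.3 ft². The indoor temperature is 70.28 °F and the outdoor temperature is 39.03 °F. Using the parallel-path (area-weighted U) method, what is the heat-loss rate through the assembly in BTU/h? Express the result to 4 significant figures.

U_eff = 0.751/31.27 + 0.249/7.661 = 0.024017 + 0.032502 = 0.056519
R_eff = 1/U_eff = 17.693 ft²·°F·h/BTU
Q = 276.3 × (70.28 − 39.03) / 17.693 = 488.01 BTU/h

488.0 BTU/h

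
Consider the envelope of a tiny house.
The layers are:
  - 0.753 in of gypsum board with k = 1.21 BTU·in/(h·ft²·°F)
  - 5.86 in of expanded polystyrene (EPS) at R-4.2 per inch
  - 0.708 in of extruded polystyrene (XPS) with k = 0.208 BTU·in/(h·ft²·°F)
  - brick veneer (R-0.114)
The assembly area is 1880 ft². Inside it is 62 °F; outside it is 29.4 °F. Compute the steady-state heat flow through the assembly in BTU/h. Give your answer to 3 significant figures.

2130 BTU/h

0.753/1.21 = 0.6223
5.86 × 4.2 = 24.61
0.708/0.208 = 3.404
R_total = 0.6223 + 24.61 + 3.404 + 0.114 = 28.75 ft²·°F·h/BTU
Q = A·ΔT/R = 1880 × (62 − 29.4) / 28.75 = 2132 BTU/h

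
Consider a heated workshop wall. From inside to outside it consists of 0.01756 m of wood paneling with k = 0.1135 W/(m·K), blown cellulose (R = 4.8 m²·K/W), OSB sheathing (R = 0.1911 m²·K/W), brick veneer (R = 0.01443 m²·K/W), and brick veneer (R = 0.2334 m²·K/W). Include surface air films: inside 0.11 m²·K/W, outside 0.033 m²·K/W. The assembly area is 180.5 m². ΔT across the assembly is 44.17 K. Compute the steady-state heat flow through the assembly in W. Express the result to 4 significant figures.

0.01756/0.1135 = 0.15471
R_total = 0.11 + 0.15471 + 4.8 + 0.1911 + 0.01443 + 0.2334 + 0.033 = 5.5366 m²·K/W
Q = A·ΔT/R = 180.5 × 44.17 / 5.5366 = 1440 W

1440 W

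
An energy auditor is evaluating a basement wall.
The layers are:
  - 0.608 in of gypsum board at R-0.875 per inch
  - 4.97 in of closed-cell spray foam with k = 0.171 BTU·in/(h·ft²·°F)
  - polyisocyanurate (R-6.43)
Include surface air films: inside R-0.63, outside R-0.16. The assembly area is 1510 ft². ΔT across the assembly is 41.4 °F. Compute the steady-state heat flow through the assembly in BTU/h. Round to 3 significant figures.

0.608 × 0.875 = 0.532
4.97/0.171 = 29.06
R_total = 0.63 + 0.532 + 29.06 + 6.43 + 0.16 = 36.82 ft²·°F·h/BTU
Q = A·ΔT/R = 1510 × 41.4 / 36.82 = 1698 BTU/h

1700 BTU/h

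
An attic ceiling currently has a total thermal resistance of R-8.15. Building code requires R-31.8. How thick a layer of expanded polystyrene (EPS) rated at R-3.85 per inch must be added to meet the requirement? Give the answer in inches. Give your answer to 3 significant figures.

6.14 in

ΔR = 31.8 − 8.15 = 23.65 ft²·°F·h/BTU
L = ΔR / (R/in) = 23.65/3.85 = 6.143 in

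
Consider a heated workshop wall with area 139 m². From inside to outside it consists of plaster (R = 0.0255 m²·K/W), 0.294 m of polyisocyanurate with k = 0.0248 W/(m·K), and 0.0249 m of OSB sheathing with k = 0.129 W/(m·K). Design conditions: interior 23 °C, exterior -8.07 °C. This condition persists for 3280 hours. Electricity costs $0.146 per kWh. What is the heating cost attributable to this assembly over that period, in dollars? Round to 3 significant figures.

171 dollars

0.294/0.0248 = 11.85
0.0249/0.129 = 0.193
R_total = 0.0255 + 11.85 + 0.193 = 12.07 m²·K/W
Q = 139 × (23 − (-8.07)) / 12.07 = 357.7 W
E = 357.7 W × 3280 h / 1000 = 1173 kWh
Cost = 1173 × 0.146 = $171.3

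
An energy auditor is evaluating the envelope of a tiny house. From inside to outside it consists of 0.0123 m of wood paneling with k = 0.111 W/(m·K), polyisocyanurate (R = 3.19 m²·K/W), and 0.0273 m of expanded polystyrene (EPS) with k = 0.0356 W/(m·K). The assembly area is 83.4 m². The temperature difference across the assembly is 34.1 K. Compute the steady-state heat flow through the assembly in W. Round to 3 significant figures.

699 W

0.0123/0.111 = 0.1108
0.0273/0.0356 = 0.7669
R_total = 0.1108 + 3.19 + 0.7669 = 4.068 m²·K/W
Q = A·ΔT/R = 83.4 × 34.1 / 4.068 = 699.2 W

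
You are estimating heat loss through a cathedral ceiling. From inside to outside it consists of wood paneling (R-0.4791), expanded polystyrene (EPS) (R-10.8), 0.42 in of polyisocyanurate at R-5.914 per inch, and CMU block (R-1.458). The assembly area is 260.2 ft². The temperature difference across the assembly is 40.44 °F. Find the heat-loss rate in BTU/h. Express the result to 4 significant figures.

0.42 × 5.914 = 2.4839
R_total = 0.4791 + 10.8 + 2.4839 + 1.458 = 15.221 ft²·°F·h/BTU
Q = A·ΔT/R = 260.2 × 40.44 / 15.221 = 691.31 BTU/h

691.3 BTU/h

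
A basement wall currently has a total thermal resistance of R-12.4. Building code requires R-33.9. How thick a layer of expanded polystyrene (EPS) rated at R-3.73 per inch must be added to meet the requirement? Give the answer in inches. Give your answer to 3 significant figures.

5.76 in

ΔR = 33.9 − 12.4 = 21.5 ft²·°F·h/BTU
L = ΔR / (R/in) = 21.5/3.73 = 5.764 in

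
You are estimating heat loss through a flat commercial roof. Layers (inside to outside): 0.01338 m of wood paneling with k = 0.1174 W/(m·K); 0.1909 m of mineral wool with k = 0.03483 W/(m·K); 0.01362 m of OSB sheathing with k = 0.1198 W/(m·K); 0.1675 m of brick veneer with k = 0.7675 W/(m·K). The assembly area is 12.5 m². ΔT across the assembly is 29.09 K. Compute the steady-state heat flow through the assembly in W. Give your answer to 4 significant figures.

0.01338/0.1174 = 0.11397
0.1909/0.03483 = 5.4809
0.01362/0.1198 = 0.11369
0.1675/0.7675 = 0.21824
R_total = 0.11397 + 5.4809 + 0.11369 + 0.21824 = 5.9268 m²·K/W
Q = A·ΔT/R = 12.5 × 29.09 / 5.9268 = 61.353 W

61.35 W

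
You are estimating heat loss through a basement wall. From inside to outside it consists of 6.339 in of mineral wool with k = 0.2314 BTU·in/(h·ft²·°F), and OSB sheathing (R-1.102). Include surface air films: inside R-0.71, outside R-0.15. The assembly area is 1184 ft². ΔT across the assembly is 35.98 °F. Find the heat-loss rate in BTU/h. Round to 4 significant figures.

6.339/0.2314 = 27.394
R_total = 0.71 + 27.394 + 1.102 + 0.15 = 29.356 ft²·°F·h/BTU
Q = A·ΔT/R = 1184 × 35.98 / 29.356 = 1451.2 BTU/h

1451 BTU/h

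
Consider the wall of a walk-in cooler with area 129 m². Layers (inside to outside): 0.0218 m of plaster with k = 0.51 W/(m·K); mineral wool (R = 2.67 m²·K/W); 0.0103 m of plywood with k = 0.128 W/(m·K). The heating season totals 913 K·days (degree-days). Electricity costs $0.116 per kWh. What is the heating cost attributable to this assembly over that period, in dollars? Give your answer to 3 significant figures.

117 dollars

0.0218/0.51 = 0.04275
0.0103/0.128 = 0.08047
R_total = 0.04275 + 2.67 + 0.08047 = 2.793 m²·K/W
E = A × HDD × 24 / R / 1000 = 129 × 913 × 24 / 2.793 / 1000 = 1012 kWh
Cost = 1012 × 0.116 = $117.4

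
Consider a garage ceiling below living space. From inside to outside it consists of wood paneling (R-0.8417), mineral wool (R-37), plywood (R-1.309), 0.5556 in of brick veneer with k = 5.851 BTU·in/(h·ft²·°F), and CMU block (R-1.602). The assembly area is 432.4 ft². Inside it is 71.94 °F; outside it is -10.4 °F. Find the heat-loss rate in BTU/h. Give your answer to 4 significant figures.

871.6 BTU/h

0.5556/5.851 = 0.094958
R_total = 0.8417 + 37 + 1.309 + 0.094958 + 1.602 = 40.848 ft²·°F·h/BTU
Q = A·ΔT/R = 432.4 × (71.94 − (-10.4)) / 40.848 = 871.62 BTU/h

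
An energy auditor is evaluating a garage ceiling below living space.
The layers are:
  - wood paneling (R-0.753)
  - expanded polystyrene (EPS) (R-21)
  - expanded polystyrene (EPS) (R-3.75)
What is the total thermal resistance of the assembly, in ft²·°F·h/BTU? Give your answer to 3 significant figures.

R_total = 0.753 + 21 + 3.75 = 25.5 ft²·°F·h/BTU

25.5 ft²·°F·h/BTU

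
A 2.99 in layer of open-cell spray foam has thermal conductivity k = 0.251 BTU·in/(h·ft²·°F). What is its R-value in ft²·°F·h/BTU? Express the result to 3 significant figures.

R = L/k = 2.99/0.251 = 11.91 ft²·°F·h/BTU

11.9 ft²·°F·h/BTU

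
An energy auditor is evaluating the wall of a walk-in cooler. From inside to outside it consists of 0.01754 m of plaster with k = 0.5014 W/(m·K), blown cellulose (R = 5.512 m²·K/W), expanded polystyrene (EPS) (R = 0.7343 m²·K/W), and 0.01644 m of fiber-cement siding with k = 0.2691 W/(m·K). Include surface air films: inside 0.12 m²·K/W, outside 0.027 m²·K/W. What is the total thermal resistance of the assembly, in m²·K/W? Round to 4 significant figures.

0.01754/0.5014 = 0.034982
0.01644/0.2691 = 0.061093
R_total = 0.12 + 0.034982 + 5.512 + 0.7343 + 0.061093 + 0.027 = 6.4894 m²·K/W

6.489 m²·K/W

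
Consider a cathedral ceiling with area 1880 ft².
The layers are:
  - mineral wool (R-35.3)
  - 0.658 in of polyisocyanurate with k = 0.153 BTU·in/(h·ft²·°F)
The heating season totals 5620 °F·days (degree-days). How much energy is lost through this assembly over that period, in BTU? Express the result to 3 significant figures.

0.658/0.153 = 4.301
R_total = 35.3 + 4.301 = 39.6 ft²·°F·h/BTU
E = A × HDD × 24 / R = 1880 × 5620 × 24 / 39.6 = 6403000 BTU

6400000 BTU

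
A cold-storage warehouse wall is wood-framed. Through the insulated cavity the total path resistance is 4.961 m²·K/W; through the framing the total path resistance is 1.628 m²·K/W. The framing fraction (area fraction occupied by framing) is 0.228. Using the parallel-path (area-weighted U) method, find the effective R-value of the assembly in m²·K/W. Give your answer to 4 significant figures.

U_eff = 0.772/4.961 + 0.228/1.628 = 0.15561 + 0.14005 = 0.29566
R_eff = 1/U_eff = 3.3822 m²·K/W

3.382 m²·K/W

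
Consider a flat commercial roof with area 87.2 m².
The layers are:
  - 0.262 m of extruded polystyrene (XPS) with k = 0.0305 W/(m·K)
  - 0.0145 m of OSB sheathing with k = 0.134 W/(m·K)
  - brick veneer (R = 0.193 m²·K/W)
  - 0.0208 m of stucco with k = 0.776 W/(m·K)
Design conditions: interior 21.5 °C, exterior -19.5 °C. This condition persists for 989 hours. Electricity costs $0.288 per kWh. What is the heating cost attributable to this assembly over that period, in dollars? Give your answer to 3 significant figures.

114 dollars

0.262/0.0305 = 8.59
0.0145/0.134 = 0.1082
0.0208/0.776 = 0.0268
R_total = 8.59 + 0.1082 + 0.193 + 0.0268 = 8.918 m²·K/W
Q = 87.2 × (21.5 − (-19.5)) / 8.918 = 400.9 W
E = 400.9 W × 989 h / 1000 = 396.5 kWh
Cost = 396.5 × 0.288 = $114.2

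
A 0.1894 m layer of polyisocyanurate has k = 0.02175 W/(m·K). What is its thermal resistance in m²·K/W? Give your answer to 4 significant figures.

R = L/k = 0.1894/0.02175 = 8.708 m²·K/W

8.708 m²·K/W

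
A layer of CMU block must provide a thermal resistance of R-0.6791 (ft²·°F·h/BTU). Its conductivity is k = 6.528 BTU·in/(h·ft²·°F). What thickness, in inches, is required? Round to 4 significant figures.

L = R × k = 0.6791 × 6.528 = 4.4332 in

4.433 in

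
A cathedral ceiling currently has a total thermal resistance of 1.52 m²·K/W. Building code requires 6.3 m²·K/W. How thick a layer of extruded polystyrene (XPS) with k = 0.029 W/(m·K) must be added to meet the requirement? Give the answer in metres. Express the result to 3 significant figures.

0.139 m

ΔR = 6.3 − 1.52 = 4.78 m²·K/W
L = ΔR × k = 4.78 × 0.029 = 0.1386 m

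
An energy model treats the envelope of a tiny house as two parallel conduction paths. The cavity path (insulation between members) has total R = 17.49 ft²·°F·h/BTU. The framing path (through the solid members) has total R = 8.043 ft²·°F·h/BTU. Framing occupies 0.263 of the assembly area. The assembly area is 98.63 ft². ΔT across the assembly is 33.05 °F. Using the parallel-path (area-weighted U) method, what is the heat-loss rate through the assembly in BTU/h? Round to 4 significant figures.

U_eff = 0.737/17.49 + 0.263/8.043 = 0.042138 + 0.032699 = 0.074838
R_eff = 1/U_eff = 13.362 ft²·°F·h/BTU
Q = 98.63 × 33.05 / 13.362 = 243.95 BTU/h

243.9 BTU/h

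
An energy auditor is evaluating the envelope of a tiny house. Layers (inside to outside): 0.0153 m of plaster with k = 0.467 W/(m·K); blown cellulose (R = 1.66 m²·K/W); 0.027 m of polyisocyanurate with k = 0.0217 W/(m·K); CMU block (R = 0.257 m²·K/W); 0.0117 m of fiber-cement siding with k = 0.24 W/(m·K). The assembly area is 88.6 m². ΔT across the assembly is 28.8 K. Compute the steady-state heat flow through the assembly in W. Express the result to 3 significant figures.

0.0153/0.467 = 0.03276
0.027/0.0217 = 1.244
0.0117/0.24 = 0.04875
R_total = 0.03276 + 1.66 + 1.244 + 0.257 + 0.04875 = 3.243 m²·K/W
Q = A·ΔT/R = 88.6 × 28.8 / 3.243 = 786.9 W

787 W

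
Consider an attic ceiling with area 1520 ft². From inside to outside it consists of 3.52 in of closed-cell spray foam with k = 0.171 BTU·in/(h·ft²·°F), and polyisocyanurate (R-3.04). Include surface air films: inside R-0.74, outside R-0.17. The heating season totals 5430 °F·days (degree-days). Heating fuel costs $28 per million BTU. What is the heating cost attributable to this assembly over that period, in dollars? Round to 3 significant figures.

3.52/0.171 = 20.58
R_total = 0.74 + 20.58 + 3.04 + 0.17 = 24.53 ft²·°F·h/BTU
E = A × HDD × 24 / R = 1520 × 5430 × 24 / 24.53 = 8074000 BTU
Cost = 8074000/10⁶ × 28 = $226.1

226 dollars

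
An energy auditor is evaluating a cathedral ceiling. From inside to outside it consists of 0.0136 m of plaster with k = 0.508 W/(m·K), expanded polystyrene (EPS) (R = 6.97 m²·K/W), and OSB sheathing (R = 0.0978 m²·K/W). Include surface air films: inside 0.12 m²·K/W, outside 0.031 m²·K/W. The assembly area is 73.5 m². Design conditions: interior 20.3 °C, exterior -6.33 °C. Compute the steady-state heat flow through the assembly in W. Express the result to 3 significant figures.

270 W

0.0136/0.508 = 0.02677
R_total = 0.12 + 0.02677 + 6.97 + 0.0978 + 0.031 = 7.246 m²·K/W
Q = A·ΔT/R = 73.5 × (20.3 − (-6.33)) / 7.246 = 270.1 W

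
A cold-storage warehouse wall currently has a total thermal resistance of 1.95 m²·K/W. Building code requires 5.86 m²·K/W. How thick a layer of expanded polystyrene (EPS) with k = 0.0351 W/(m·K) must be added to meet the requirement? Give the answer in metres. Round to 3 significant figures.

ΔR = 5.86 − 1.95 = 3.91 m²·K/W
L = ΔR × k = 3.91 × 0.0351 = 0.1372 m

0.137 m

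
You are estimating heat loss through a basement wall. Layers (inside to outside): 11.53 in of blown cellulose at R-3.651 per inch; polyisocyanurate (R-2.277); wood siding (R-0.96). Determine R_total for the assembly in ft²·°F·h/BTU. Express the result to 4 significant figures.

11.53 × 3.651 = 42.096
R_total = 42.096 + 2.277 + 0.96 = 45.333 ft²·°F·h/BTU

45.33 ft²·°F·h/BTU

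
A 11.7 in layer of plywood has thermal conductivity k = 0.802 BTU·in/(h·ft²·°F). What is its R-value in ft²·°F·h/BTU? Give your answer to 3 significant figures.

14.6 ft²·°F·h/BTU

R = L/k = 11.7/0.802 = 14.59 ft²·°F·h/BTU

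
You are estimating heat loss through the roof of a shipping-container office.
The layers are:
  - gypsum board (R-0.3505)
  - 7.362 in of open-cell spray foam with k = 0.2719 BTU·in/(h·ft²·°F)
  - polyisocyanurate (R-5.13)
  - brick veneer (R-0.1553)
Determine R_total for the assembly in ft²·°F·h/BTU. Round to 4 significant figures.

32.71 ft²·°F·h/BTU

7.362/0.2719 = 27.076
R_total = 0.3505 + 27.076 + 5.13 + 0.1553 = 32.712 ft²·°F·h/BTU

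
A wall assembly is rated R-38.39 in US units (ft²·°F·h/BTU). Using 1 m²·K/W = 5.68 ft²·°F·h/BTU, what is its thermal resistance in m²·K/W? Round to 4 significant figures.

6.759 m²·K/W

R_SI = 38.39/5.68 = 6.7588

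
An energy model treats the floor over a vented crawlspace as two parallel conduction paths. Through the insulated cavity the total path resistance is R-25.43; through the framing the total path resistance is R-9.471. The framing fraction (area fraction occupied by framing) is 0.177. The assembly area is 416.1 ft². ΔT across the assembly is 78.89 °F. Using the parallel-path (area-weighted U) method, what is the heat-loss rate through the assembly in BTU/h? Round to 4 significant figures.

U_eff = 0.823/25.43 + 0.177/9.471 = 0.032363 + 0.018689 = 0.051052
R_eff = 1/U_eff = 19.588 ft²·°F·h/BTU
Q = 416.1 × 78.89 / 19.588 = 1675.8 BTU/h

1676 BTU/h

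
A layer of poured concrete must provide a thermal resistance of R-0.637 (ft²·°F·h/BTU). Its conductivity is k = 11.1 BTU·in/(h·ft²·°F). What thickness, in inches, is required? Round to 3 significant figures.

7.07 in

L = R × k = 0.637 × 11.1 = 7.071 in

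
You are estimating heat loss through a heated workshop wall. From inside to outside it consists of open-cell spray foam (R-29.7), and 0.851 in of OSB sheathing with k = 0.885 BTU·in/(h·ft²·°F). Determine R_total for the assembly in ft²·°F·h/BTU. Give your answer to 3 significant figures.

0.851/0.885 = 0.9616
R_total = 29.7 + 0.9616 = 30.66 ft²·°F·h/BTU

30.7 ft²·°F·h/BTU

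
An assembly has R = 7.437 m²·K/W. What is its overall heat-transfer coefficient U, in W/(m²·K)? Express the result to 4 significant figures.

U = 1/R = 1/7.437 = 0.13446

0.1345 W/(m²·K)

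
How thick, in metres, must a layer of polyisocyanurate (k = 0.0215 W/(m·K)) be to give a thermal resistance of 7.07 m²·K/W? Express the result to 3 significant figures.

L = R·k = 7.07 × 0.0215 = 0.152 m

0.152 m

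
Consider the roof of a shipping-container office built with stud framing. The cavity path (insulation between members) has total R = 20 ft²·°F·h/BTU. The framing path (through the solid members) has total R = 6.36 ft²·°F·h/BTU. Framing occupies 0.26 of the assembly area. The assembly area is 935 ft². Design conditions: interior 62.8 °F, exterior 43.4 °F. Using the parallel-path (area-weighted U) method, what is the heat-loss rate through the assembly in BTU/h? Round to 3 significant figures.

1410 BTU/h

U_eff = 0.74/20 + 0.26/6.36 = 0.037 + 0.04088 = 0.07788
R_eff = 1/U_eff = 12.84 ft²·°F·h/BTU
Q = 935 × (62.8 − 43.4) / 12.84 = 1413 BTU/h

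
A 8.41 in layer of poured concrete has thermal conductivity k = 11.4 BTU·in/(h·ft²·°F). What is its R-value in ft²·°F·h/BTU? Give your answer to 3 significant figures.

R = L/k = 8.41/11.4 = 0.7377 ft²·°F·h/BTU

0.738 ft²·°F·h/BTU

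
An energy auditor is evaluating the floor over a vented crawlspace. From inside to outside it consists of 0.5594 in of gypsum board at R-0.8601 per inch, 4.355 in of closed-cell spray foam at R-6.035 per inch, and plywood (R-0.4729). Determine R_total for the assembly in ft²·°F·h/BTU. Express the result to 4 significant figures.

0.5594 × 0.8601 = 0.48114
4.355 × 6.035 = 26.282
R_total = 0.48114 + 26.282 + 0.4729 = 27.236 ft²·°F·h/BTU

27.24 ft²·°F·h/BTU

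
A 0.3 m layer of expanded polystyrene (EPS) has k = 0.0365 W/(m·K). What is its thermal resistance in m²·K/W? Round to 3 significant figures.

8.22 m²·K/W

R = L/k = 0.3/0.0365 = 8.219 m²·K/W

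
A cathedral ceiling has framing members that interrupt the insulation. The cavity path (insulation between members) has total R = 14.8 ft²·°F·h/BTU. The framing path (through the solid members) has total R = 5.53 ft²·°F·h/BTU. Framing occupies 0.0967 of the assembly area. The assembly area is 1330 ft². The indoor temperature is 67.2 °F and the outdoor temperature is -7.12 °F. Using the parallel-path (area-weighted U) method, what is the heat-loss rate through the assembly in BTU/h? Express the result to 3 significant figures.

U_eff = 0.9033/14.8 + 0.0967/5.53 = 0.06103 + 0.01749 = 0.07852
R_eff = 1/U_eff = 12.74 ft²·°F·h/BTU
Q = 1330 × (67.2 − (-7.12)) / 12.74 = 7761 BTU/h

7760 BTU/h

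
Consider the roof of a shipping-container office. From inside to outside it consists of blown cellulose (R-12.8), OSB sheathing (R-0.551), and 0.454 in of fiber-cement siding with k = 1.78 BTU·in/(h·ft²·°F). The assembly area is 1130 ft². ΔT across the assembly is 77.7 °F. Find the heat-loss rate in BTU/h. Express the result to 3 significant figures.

0.454/1.78 = 0.2551
R_total = 12.8 + 0.551 + 0.2551 = 13.61 ft²·°F·h/BTU
Q = A·ΔT/R = 1130 × 77.7 / 13.61 = 6453 BTU/h

6450 BTU/h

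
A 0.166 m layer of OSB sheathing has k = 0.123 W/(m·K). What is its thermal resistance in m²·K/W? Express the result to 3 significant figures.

1.35 m²·K/W

R = L/k = 0.166/0.123 = 1.35 m²·K/W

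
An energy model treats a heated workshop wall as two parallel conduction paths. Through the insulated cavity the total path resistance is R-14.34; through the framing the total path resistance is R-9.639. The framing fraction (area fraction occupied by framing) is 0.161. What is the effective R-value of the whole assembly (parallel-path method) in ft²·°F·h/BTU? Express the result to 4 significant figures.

13.30 ft²·°F·h/BTU

U_eff = 0.839/14.34 + 0.161/9.639 = 0.058508 + 0.016703 = 0.075211
R_eff = 1/U_eff = 13.296 ft²·°F·h/BTU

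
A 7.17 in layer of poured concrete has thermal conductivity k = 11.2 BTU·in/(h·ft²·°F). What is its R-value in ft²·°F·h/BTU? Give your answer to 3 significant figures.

0.640 ft²·°F·h/BTU

R = L/k = 7.17/11.2 = 0.6402 ft²·°F·h/BTU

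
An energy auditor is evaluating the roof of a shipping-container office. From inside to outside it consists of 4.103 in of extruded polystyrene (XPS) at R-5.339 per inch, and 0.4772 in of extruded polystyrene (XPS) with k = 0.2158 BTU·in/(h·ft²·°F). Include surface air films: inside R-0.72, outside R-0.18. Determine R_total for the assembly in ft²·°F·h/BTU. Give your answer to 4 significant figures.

25.02 ft²·°F·h/BTU

4.103 × 5.339 = 21.906
0.4772/0.2158 = 2.2113
R_total = 0.72 + 21.906 + 2.2113 + 0.18 = 25.017 ft²·°F·h/BTU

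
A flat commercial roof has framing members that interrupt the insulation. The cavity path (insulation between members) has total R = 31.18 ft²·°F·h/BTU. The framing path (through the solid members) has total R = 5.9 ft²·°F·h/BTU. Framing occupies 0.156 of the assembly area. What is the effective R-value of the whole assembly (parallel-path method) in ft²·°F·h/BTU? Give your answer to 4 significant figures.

U_eff = 0.844/31.18 + 0.156/5.9 = 0.027069 + 0.026441 = 0.053509
R_eff = 1/U_eff = 18.688 ft²·°F·h/BTU

18.69 ft²·°F·h/BTU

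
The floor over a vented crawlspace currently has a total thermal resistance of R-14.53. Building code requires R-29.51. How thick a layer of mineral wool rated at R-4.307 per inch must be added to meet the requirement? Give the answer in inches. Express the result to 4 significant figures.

3.478 in

ΔR = 29.51 − 14.53 = 14.98 ft²·°F·h/BTU
L = ΔR / (R/in) = 14.98/4.307 = 3.4781 in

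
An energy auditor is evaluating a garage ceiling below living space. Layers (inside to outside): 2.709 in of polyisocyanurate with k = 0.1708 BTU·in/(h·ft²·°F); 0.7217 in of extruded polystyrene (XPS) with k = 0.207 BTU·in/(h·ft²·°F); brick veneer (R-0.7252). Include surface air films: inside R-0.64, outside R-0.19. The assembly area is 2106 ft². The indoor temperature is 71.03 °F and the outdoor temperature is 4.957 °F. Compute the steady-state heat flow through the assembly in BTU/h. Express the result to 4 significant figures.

2.709/0.1708 = 15.861
0.7217/0.207 = 3.4865
R_total = 0.64 + 15.861 + 3.4865 + 0.7252 + 0.19 = 20.902 ft²·°F·h/BTU
Q = A·ΔT/R = 2106 × (71.03 − 4.957) / 20.902 = 6657.1 BTU/h

6657 BTU/h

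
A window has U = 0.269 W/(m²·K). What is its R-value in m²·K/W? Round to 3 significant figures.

R = 1/U = 1/0.269 = 3.717

3.72 m²·K/W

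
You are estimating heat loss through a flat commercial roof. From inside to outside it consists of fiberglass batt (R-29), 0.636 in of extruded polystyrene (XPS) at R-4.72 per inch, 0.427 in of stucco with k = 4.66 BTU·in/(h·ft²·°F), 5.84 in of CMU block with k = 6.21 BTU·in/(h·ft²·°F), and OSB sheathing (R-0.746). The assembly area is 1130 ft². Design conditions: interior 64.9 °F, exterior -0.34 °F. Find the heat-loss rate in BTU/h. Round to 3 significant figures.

0.636 × 4.72 = 3.002
0.427/4.66 = 0.09163
5.84/6.21 = 0.9404
R_total = 29 + 3.002 + 0.09163 + 0.9404 + 0.746 = 33.78 ft²·°F·h/BTU
Q = A·ΔT/R = 1130 × (64.9 − (-0.34)) / 33.78 = 2182 BTU/h

2180 BTU/h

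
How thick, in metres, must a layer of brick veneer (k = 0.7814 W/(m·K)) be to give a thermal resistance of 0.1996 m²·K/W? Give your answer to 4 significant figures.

L = R·k = 0.1996 × 0.7814 = 0.15597 m

0.1560 m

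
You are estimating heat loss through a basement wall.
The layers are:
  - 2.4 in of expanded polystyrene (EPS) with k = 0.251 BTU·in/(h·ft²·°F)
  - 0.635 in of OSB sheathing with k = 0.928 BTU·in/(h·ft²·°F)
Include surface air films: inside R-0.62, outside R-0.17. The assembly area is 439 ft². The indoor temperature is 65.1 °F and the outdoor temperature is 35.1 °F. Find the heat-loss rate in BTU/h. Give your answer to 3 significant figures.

2.4/0.251 = 9.562
0.635/0.928 = 0.6843
R_total = 0.62 + 9.562 + 0.6843 + 0.17 = 11.04 ft²·°F·h/BTU
Q = A·ΔT/R = 439 × (65.1 − 35.1) / 11.04 = 1193 BTU/h

1190 BTU/h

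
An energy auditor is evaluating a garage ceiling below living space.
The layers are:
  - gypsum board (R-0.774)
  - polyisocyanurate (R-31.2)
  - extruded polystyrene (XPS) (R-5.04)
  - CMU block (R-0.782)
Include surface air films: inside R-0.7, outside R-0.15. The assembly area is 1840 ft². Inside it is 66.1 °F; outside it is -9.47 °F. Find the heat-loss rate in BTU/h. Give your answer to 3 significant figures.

3600 BTU/h

R_total = 0.7 + 0.774 + 31.2 + 5.04 + 0.782 + 0.15 = 38.65 ft²·°F·h/BTU
Q = A·ΔT/R = 1840 × (66.1 − (-9.47)) / 38.65 = 3598 BTU/h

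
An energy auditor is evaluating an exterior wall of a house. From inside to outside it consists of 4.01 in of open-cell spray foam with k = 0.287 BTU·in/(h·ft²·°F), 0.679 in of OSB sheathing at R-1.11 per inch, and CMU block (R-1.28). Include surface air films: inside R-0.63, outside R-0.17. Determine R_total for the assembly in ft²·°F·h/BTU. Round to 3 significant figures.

4.01/0.287 = 13.97
0.679 × 1.11 = 0.7537
R_total = 0.63 + 13.97 + 0.7537 + 1.28 + 0.17 = 16.81 ft²·°F·h/BTU

16.8 ft²·°F·h/BTU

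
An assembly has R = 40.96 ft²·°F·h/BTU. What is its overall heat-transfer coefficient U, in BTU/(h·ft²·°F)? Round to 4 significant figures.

U = 1/R = 1/40.96 = 0.024414

0.02441 BTU/(h·ft²·°F)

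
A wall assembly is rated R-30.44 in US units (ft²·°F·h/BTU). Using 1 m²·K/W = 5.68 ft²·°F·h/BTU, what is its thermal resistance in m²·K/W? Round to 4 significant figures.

R_SI = 30.44/5.68 = 5.3592

5.359 m²·K/W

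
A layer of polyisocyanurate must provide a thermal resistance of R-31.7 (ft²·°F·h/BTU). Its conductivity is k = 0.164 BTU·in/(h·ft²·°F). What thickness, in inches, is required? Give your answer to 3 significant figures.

L = R × k = 31.7 × 0.164 = 5.199 in

5.20 in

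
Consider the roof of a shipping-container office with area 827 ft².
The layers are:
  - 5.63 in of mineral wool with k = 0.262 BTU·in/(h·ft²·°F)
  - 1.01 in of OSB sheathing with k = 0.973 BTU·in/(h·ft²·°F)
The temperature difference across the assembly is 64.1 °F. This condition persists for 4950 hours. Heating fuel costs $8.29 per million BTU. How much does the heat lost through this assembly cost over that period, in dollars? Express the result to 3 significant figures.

96.6 dollars

5.63/0.262 = 21.49
1.01/0.973 = 1.038
R_total = 21.49 + 1.038 = 22.53 ft²·°F·h/BTU
Q = 827 × 64.1 / 22.53 = 2353 BTU/h
E = 2353 × 4950 = 11650000 BTU
Cost = 11650000/10⁶ × 8.29 = $96.57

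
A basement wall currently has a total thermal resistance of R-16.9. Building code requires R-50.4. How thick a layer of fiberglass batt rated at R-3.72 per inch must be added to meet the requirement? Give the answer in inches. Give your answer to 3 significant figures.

ΔR = 50.4 − 16.9 = 33.5 ft²·°F·h/BTU
L = ΔR / (R/in) = 33.5/3.72 = 9.005 in

9.01 in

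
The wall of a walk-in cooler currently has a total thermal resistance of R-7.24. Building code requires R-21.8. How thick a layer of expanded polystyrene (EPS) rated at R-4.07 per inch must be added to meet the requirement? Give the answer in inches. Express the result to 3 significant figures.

3.58 in

ΔR = 21.8 − 7.24 = 14.56 ft²·°F·h/BTU
L = ΔR / (R/in) = 14.56/4.07 = 3.577 in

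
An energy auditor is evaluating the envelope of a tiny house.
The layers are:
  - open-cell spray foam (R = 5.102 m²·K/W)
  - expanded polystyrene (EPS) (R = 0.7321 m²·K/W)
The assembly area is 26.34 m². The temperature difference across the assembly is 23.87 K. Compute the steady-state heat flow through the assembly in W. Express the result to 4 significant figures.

R_total = 5.102 + 0.7321 = 5.8341 m²·K/W
Q = A·ΔT/R = 26.34 × 23.87 / 5.8341 = 107.77 W

107.8 W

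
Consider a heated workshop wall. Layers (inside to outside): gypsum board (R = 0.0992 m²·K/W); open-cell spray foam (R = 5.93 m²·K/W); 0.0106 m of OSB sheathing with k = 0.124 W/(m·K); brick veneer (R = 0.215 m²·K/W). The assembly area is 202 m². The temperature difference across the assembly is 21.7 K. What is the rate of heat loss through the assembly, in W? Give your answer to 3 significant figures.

693 W

0.0106/0.124 = 0.08548
R_total = 0.0992 + 5.93 + 0.08548 + 0.215 = 6.33 m²·K/W
Q = A·ΔT/R = 202 × 21.7 / 6.33 = 692.5 W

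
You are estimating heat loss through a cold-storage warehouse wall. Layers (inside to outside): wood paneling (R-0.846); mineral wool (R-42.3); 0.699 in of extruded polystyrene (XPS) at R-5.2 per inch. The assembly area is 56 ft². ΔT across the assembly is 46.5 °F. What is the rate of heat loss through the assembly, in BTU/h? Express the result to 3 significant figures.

55.7 BTU/h

0.699 × 5.2 = 3.635
R_total = 0.846 + 42.3 + 3.635 = 46.78 ft²·°F·h/BTU
Q = A·ΔT/R = 56 × 46.5 / 46.78 = 55.66 BTU/h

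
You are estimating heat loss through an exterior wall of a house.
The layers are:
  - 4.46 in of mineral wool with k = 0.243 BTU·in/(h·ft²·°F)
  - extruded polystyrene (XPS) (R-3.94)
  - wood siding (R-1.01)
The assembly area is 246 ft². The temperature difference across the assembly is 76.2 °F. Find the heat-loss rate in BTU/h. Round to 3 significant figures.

4.46/0.243 = 18.35
R_total = 18.35 + 3.94 + 1.01 = 23.3 ft²·°F·h/BTU
Q = A·ΔT/R = 246 × 76.2 / 23.3 = 804.4 BTU/h

804 BTU/h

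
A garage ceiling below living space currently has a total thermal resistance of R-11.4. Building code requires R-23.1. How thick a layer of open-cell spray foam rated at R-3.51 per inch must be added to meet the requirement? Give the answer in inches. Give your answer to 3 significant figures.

3.33 in

ΔR = 23.1 − 11.4 = 11.7 ft²·°F·h/BTU
L = ΔR / (R/in) = 11.7/3.51 = 3.333 in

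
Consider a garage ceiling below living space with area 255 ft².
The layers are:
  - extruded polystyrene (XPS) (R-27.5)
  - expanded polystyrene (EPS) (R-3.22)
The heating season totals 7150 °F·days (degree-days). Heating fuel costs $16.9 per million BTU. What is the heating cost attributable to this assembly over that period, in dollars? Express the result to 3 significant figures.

24.1 dollars

R_total = 27.5 + 3.22 = 30.72 ft²·°F·h/BTU
E = A × HDD × 24 / R = 255 × 7150 × 24 / 30.72 = 1424000 BTU
Cost = 1424000/10⁶ × 16.9 = $24.07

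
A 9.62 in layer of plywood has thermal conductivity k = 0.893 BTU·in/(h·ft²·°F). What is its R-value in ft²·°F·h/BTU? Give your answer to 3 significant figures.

R = L/k = 9.62/0.893 = 10.77 ft²·°F·h/BTU

10.8 ft²·°F·h/BTU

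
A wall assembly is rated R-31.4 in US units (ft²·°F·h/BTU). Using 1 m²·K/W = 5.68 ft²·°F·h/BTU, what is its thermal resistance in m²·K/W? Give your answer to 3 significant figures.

5.53 m²·K/W

R_SI = 31.4/5.68 = 5.528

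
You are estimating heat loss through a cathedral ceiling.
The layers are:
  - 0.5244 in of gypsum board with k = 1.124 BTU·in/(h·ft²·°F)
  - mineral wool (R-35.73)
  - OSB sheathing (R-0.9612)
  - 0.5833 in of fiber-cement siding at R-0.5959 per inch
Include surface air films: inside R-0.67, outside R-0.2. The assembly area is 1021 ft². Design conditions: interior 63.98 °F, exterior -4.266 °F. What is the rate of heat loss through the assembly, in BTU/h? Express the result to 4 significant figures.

0.5244/1.124 = 0.46655
0.5833 × 0.5959 = 0.34759
R_total = 0.67 + 0.46655 + 35.73 + 0.9612 + 0.34759 + 0.2 = 38.375 ft²·°F·h/BTU
Q = A·ΔT/R = 1021 × (63.98 − (-4.266)) / 38.375 = 1815.7 BTU/h

1816 BTU/h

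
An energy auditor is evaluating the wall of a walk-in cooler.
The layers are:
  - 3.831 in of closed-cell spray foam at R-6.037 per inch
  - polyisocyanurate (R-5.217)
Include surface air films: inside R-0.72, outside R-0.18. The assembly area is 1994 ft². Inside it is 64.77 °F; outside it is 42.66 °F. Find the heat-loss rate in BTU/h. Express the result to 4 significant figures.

3.831 × 6.037 = 23.128
R_total = 0.72 + 23.128 + 5.217 + 0.18 = 29.245 ft²·°F·h/BTU
Q = A·ΔT/R = 1994 × (64.77 − 42.66) / 29.245 = 1507.5 BTU/h

1508 BTU/h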